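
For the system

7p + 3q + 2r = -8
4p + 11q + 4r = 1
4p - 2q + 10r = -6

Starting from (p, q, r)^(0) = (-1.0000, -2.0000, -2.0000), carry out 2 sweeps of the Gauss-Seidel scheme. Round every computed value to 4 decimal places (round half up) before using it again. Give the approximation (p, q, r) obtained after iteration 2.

(-1.2857, 0.7662, 0.0675)

Iteration 1:
  p = (-8 - (3)·-2.0000 - (2)·-2.0000) / (7) = 0.2857
  q = (1 - (4)·0.2857 - (4)·-2.0000) / (11) = 0.7143
  r = (-6 - (4)·0.2857 - (-2)·0.7143) / (10) = -0.5714
Iteration 2:
  p = (-8 - (3)·0.7143 - (2)·-0.5714) / (7) = -1.2857
  q = (1 - (4)·-1.2857 - (4)·-0.5714) / (11) = 0.7662
  r = (-6 - (4)·-1.2857 - (-2)·0.7662) / (10) = 0.0675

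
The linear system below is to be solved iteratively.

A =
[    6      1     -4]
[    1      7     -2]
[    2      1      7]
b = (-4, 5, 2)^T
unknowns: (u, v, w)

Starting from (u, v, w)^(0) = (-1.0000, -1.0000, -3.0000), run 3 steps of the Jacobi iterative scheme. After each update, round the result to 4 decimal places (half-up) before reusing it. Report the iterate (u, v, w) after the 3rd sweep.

Iteration 1:
  u = (-4 - (1)·-1.0000 - (-4)·-3.0000) / (6) = -2.5000
  v = (5 - (1)·-1.0000 - (-2)·-3.0000) / (7) = 0.0000
  w = (2 - (2)·-1.0000 - (1)·-1.0000) / (7) = 0.7143
Iteration 2:
  u = (-4 - (1)·0.0000 - (-4)·0.7143) / (6) = -0.1905
  v = (5 - (1)·-2.5000 - (-2)·0.7143) / (7) = 1.2755
  w = (2 - (2)·-2.5000 - (1)·0.0000) / (7) = 1.0000
Iteration 3:
  u = (-4 - (1)·1.2755 - (-4)·1.0000) / (6) = -0.2126
  v = (5 - (1)·-0.1905 - (-2)·1.0000) / (7) = 1.0272
  w = (2 - (2)·-0.1905 - (1)·1.2755) / (7) = 0.1579

(-0.2126, 1.0272, 0.1579)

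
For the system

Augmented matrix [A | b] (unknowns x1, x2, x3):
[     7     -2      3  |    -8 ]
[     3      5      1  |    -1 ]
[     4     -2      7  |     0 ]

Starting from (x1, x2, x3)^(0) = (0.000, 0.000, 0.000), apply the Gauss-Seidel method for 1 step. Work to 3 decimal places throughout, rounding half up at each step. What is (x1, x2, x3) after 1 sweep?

Iteration 1:
  x1 = (-8 - (-2)·0.000 - (3)·0.000) / (7) = -1.143
  x2 = (-1 - (3)·-1.143 - (1)·0.000) / (5) = 0.486
  x3 = (0 - (4)·-1.143 - (-2)·0.486) / (7) = 0.792

(-1.143, 0.486, 0.792)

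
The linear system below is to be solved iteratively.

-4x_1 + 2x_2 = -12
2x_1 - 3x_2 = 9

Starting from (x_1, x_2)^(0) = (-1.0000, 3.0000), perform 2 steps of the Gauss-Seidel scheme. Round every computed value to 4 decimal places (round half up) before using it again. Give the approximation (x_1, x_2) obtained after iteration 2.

Iteration 1:
  x_1 = (-12 - (2)·3.0000) / (-4) = 4.5000
  x_2 = (9 - (2)·4.5000) / (-3) = 0.0000
Iteration 2:
  x_1 = (-12 - (2)·0.0000) / (-4) = 3.0000
  x_2 = (9 - (2)·3.0000) / (-3) = -1.0000

(3.0000, -1.0000)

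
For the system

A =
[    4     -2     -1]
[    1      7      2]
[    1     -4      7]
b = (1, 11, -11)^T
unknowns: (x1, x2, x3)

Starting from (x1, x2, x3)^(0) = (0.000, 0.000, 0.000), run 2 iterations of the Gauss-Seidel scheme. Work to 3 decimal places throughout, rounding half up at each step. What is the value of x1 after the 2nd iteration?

0.836

Iteration 1:
  x1 = (1 - (-2)·0.000 - (-1)·0.000) / (4) = 0.250
  x2 = (11 - (1)·0.250 - (2)·0.000) / (7) = 1.536
  x3 = (-11 - (1)·0.250 - (-4)·1.536) / (7) = -0.729
Iteration 2:
  x1 = (1 - (-2)·1.536 - (-1)·-0.729) / (4) = 0.836
  x2 = (11 - (1)·0.836 - (2)·-0.729) / (7) = 1.660
  x3 = (-11 - (1)·0.836 - (-4)·1.660) / (7) = -0.742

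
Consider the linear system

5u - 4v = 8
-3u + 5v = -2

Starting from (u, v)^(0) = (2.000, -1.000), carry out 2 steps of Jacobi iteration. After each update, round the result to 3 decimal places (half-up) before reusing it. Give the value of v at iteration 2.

0.080

Iteration 1:
  u = (8 - (-4)·-1.000) / (5) = 0.800
  v = (-2 - (-3)·2.000) / (5) = 0.800
Iteration 2:
  u = (8 - (-4)·0.800) / (5) = 2.240
  v = (-2 - (-3)·0.800) / (5) = 0.080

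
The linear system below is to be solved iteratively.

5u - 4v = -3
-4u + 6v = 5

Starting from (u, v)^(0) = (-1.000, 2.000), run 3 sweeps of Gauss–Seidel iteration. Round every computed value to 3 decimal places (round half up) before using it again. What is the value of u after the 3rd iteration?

0.386

Iteration 1:
  u = (-3 - (-4)·2.000) / (5) = 1.000
  v = (5 - (-4)·1.000) / (6) = 1.500
Iteration 2:
  u = (-3 - (-4)·1.500) / (5) = 0.600
  v = (5 - (-4)·0.600) / (6) = 1.233
Iteration 3:
  u = (-3 - (-4)·1.233) / (5) = 0.386
  v = (5 - (-4)·0.386) / (6) = 1.091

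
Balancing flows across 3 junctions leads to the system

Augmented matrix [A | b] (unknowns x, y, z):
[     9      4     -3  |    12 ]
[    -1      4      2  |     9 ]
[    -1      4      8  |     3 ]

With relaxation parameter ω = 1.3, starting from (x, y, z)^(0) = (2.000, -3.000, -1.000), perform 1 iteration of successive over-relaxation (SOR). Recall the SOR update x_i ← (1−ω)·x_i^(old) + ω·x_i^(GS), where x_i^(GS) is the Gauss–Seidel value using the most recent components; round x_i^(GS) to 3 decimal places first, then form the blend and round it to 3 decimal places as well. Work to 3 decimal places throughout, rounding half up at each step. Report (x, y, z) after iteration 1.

(2.433, 5.265, -2.239)

Iteration 1:
  x: GS value = (12 - (4)·-3.000 - (-3)·-1.000) / (9) = 2.333;  x ← (1−ω)·2.000 + ω·2.333 = 2.433
  y: GS value = (9 - (-1)·2.433 - (2)·-1.000) / (4) = 3.358;  y ← (1−ω)·-3.000 + ω·3.358 = 5.265
  z: GS value = (3 - (-1)·2.433 - (4)·5.265) / (8) = -1.953;  z ← (1−ω)·-1.000 + ω·-1.953 = -2.239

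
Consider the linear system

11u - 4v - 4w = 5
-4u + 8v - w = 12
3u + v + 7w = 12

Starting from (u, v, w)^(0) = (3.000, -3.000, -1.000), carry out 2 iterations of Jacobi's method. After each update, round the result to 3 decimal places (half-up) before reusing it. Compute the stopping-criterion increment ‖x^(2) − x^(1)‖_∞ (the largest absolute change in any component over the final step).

2.812

Iteration 1:
  u = (5 - (-4)·-3.000 - (-4)·-1.000) / (11) = -1.000
  v = (12 - (-4)·3.000 - (-1)·-1.000) / (8) = 2.875
  w = (12 - (3)·3.000 - (1)·-3.000) / (7) = 0.857
Iteration 2:
  u = (5 - (-4)·2.875 - (-4)·0.857) / (11) = 1.812
  v = (12 - (-4)·-1.000 - (-1)·0.857) / (8) = 1.107
  w = (12 - (3)·-1.000 - (1)·2.875) / (7) = 1.732
Change: (2.812, -1.768, 0.875) → max |·| = 2.812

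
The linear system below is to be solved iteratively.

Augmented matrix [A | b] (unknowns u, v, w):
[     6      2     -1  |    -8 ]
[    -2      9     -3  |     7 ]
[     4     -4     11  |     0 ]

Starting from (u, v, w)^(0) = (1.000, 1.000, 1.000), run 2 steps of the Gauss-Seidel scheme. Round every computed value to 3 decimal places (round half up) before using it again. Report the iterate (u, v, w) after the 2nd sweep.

(-1.455, 0.730, 0.795)

Iteration 1:
  u = (-8 - (2)·1.000 - (-1)·1.000) / (6) = -1.500
  v = (7 - (-2)·-1.500 - (-3)·1.000) / (9) = 0.778
  w = (0 - (4)·-1.500 - (-4)·0.778) / (11) = 0.828
Iteration 2:
  u = (-8 - (2)·0.778 - (-1)·0.828) / (6) = -1.455
  v = (7 - (-2)·-1.455 - (-3)·0.828) / (9) = 0.730
  w = (0 - (4)·-1.455 - (-4)·0.730) / (11) = 0.795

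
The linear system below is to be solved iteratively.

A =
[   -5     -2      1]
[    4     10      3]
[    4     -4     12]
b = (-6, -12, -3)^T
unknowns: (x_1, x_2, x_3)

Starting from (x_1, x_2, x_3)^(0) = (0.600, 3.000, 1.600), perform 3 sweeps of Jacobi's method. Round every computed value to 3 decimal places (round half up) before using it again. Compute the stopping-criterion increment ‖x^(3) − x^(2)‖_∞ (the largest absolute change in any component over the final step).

Iteration 1:
  x_1 = (-6 - (-2)·3.000 - (1)·1.600) / (-5) = 0.320
  x_2 = (-12 - (4)·0.600 - (3)·1.600) / (10) = -1.920
  x_3 = (-3 - (4)·0.600 - (-4)·3.000) / (12) = 0.550
Iteration 2:
  x_1 = (-6 - (-2)·-1.920 - (1)·0.550) / (-5) = 2.078
  x_2 = (-12 - (4)·0.320 - (3)·0.550) / (10) = -1.493
  x_3 = (-3 - (4)·0.320 - (-4)·-1.920) / (12) = -0.997
Iteration 3:
  x_1 = (-6 - (-2)·-1.493 - (1)·-0.997) / (-5) = 1.598
  x_2 = (-12 - (4)·2.078 - (3)·-0.997) / (10) = -1.732
  x_3 = (-3 - (4)·2.078 - (-4)·-1.493) / (12) = -1.440
Change: (-0.480, -0.239, -0.443) → max |·| = 0.480

0.480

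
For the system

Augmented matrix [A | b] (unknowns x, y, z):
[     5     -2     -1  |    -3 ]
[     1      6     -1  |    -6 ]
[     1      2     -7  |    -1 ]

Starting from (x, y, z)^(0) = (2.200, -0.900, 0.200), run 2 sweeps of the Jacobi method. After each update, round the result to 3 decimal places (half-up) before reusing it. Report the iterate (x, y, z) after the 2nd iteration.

Iteration 1:
  x = (-3 - (-2)·-0.900 - (-1)·0.200) / (5) = -0.920
  y = (-6 - (1)·2.200 - (-1)·0.200) / (6) = -1.333
  z = (-1 - (1)·2.200 - (2)·-0.900) / (-7) = 0.200
Iteration 2:
  x = (-3 - (-2)·-1.333 - (-1)·0.200) / (5) = -1.093
  y = (-6 - (1)·-0.920 - (-1)·0.200) / (6) = -0.813
  z = (-1 - (1)·-0.920 - (2)·-1.333) / (-7) = -0.369

(-1.093, -0.813, -0.369)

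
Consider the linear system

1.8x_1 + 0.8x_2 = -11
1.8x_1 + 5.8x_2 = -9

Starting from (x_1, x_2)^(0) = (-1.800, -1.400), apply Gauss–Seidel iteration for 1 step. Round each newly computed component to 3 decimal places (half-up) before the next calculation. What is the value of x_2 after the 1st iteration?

Iteration 1:
  x_1 = (-11 - (0.8)·-1.400) / (1.8) = -5.489
  x_2 = (-9 - (1.8)·-5.489) / (5.8) = 0.152

0.152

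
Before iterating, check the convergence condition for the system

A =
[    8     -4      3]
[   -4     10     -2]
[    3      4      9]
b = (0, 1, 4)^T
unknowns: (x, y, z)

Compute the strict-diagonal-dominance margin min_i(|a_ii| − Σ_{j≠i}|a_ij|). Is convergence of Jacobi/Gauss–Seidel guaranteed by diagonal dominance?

1

row 1: |8| − (4+3) = 1
row 2: |10| − (4+2) = 4
row 3: |9| − (3+4) = 2
minimum over rows = 1 → strictly diagonally dominant (convergence guaranteed)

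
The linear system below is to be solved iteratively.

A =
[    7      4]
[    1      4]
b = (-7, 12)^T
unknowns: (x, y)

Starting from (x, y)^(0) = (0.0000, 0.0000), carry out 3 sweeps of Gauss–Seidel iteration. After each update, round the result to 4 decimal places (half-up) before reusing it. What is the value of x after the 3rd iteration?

Iteration 1:
  x = (-7 - (4)·0.0000) / (7) = -1.0000
  y = (12 - (1)·-1.0000) / (4) = 3.2500
Iteration 2:
  x = (-7 - (4)·3.2500) / (7) = -2.8571
  y = (12 - (1)·-2.8571) / (4) = 3.7143
Iteration 3:
  x = (-7 - (4)·3.7143) / (7) = -3.1225
  y = (12 - (1)·-3.1225) / (4) = 3.7806

-3.1225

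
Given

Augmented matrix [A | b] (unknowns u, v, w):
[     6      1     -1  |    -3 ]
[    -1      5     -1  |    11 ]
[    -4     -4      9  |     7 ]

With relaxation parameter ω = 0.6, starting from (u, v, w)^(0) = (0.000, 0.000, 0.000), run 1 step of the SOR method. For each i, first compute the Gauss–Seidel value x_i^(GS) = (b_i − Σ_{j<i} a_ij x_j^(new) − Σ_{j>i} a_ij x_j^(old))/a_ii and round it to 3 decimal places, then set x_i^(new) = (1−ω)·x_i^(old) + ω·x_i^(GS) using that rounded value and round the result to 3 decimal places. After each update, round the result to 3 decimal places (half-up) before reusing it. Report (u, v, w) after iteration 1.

Iteration 1:
  u: GS value = (-3 - (1)·0.000 - (-1)·0.000) / (6) = -0.500;  u ← (1−ω)·0.000 + ω·-0.500 = -0.300
  v: GS value = (11 - (-1)·-0.300 - (-1)·0.000) / (5) = 2.140;  v ← (1−ω)·0.000 + ω·2.140 = 1.284
  w: GS value = (7 - (-4)·-0.300 - (-4)·1.284) / (9) = 1.215;  w ← (1−ω)·0.000 + ω·1.215 = 0.729

(-0.300, 1.284, 0.729)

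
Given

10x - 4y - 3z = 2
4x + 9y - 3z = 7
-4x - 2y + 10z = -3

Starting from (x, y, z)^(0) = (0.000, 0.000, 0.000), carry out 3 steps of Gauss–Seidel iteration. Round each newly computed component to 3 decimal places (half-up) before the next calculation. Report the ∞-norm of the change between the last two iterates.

Iteration 1:
  x = (2 - (-4)·0.000 - (-3)·0.000) / (10) = 0.200
  y = (7 - (4)·0.200 - (-3)·0.000) / (9) = 0.689
  z = (-3 - (-4)·0.200 - (-2)·0.689) / (10) = -0.082
Iteration 2:
  x = (2 - (-4)·0.689 - (-3)·-0.082) / (10) = 0.451
  y = (7 - (4)·0.451 - (-3)·-0.082) / (9) = 0.550
  z = (-3 - (-4)·0.451 - (-2)·0.550) / (10) = -0.010
Iteration 3:
  x = (2 - (-4)·0.550 - (-3)·-0.010) / (10) = 0.417
  y = (7 - (4)·0.417 - (-3)·-0.010) / (9) = 0.589
  z = (-3 - (-4)·0.417 - (-2)·0.589) / (10) = -0.015
Change: (-0.034, 0.039, -0.005) → max |·| = 0.039

0.039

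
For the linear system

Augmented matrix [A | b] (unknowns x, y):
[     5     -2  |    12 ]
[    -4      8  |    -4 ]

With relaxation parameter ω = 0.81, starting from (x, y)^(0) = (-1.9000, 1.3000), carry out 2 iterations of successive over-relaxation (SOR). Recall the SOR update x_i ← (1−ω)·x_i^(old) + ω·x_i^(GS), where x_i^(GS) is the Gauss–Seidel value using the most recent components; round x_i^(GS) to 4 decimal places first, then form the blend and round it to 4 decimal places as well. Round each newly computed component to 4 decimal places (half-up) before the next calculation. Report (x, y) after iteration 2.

(2.5366, 0.7465)

Iteration 1:
  x: GS value = (12 - (-2)·1.3000) / (5) = 2.9200;  x ← (1−ω)·-1.9000 + ω·2.9200 = 2.0042
  y: GS value = (-4 - (-4)·2.0042) / (8) = 0.5021;  y ← (1−ω)·1.3000 + ω·0.5021 = 0.6537
Iteration 2:
  x: GS value = (12 - (-2)·0.6537) / (5) = 2.6615;  x ← (1−ω)·2.0042 + ω·2.6615 = 2.5366
  y: GS value = (-4 - (-4)·2.5366) / (8) = 0.7683;  y ← (1−ω)·0.6537 + ω·0.7683 = 0.7465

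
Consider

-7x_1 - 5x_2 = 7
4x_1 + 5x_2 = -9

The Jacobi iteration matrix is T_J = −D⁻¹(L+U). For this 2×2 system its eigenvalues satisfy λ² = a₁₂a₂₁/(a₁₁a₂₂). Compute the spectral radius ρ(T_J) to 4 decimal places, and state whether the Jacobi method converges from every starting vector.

0.7559

a₁₂a₂₁/(a₁₁a₂₂) = (-5)·(4) / ((-7)·(5)) = 0.571429
ρ = √|0.571429| = √0.571429 = 0.7559
ρ < 1, so Jacobi converges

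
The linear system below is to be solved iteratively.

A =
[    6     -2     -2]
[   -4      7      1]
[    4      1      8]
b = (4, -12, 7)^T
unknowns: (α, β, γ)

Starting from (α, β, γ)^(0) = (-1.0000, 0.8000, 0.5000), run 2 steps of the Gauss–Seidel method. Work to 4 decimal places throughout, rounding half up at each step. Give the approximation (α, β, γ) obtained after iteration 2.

(0.4375, -1.5314, 0.8477)

Iteration 1:
  α = (4 - (-2)·0.8000 - (-2)·0.5000) / (6) = 1.1000
  β = (-12 - (-4)·1.1000 - (1)·0.5000) / (7) = -1.1571
  γ = (7 - (4)·1.1000 - (1)·-1.1571) / (8) = 0.4696
Iteration 2:
  α = (4 - (-2)·-1.1571 - (-2)·0.4696) / (6) = 0.4375
  β = (-12 - (-4)·0.4375 - (1)·0.4696) / (7) = -1.5314
  γ = (7 - (4)·0.4375 - (1)·-1.5314) / (8) = 0.8477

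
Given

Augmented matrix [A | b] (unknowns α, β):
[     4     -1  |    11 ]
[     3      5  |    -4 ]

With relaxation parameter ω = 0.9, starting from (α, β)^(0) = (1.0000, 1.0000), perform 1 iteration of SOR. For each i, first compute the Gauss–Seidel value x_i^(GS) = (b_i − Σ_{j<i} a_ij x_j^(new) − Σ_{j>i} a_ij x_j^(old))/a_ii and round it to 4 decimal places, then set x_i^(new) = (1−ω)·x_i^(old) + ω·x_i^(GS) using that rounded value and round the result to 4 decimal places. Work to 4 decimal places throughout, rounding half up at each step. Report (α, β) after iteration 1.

Iteration 1:
  α: GS value = (11 - (-1)·1.0000) / (4) = 3.0000;  α ← (1−ω)·1.0000 + ω·3.0000 = 2.8000
  β: GS value = (-4 - (3)·2.8000) / (5) = -2.4800;  β ← (1−ω)·1.0000 + ω·-2.4800 = -2.1320

(2.8000, -2.1320)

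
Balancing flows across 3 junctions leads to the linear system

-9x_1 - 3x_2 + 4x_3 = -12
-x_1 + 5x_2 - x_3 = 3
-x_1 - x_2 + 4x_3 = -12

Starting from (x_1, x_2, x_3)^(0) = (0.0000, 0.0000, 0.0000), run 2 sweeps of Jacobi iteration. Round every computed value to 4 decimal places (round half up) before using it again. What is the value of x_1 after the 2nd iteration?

-0.2000

Iteration 1:
  x_1 = (-12 - (-3)·0.0000 - (4)·0.0000) / (-9) = 1.3333
  x_2 = (3 - (-1)·0.0000 - (-1)·0.0000) / (5) = 0.6000
  x_3 = (-12 - (-1)·0.0000 - (-1)·0.0000) / (4) = -3.0000
Iteration 2:
  x_1 = (-12 - (-3)·0.6000 - (4)·-3.0000) / (-9) = -0.2000
  x_2 = (3 - (-1)·1.3333 - (-1)·-3.0000) / (5) = 0.2667
  x_3 = (-12 - (-1)·1.3333 - (-1)·0.6000) / (4) = -2.5167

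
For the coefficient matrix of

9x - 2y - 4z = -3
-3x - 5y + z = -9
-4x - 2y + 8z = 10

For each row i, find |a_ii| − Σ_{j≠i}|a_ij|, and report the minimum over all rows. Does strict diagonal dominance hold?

row 1: |9| − (2+4) = 3
row 2: |-5| − (3+1) = 1
row 3: |8| − (4+2) = 2
minimum over rows = 1 → strictly diagonally dominant (convergence guaranteed)

1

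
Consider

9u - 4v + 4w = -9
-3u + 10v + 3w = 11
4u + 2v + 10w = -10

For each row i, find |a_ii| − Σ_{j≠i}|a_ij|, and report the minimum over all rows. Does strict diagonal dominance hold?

row 1: |9| − (4+4) = 1
row 2: |10| − (3+3) = 4
row 3: |10| − (4+2) = 4
minimum over rows = 1 → strictly diagonally dominant (convergence guaranteed)

1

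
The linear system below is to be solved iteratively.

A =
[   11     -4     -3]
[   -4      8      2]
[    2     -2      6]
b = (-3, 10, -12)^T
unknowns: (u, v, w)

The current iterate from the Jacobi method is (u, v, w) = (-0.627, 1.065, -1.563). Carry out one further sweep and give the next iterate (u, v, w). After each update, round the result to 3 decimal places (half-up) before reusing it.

(-0.312, 1.327, -1.436)

One sweep:
  u = (-3 - (-4)·1.065 - (-3)·-1.563) / (11) = -0.312
  v = (10 - (-4)·-0.627 - (2)·-1.563) / (8) = 1.327
  w = (-12 - (2)·-0.627 - (-2)·1.065) / (6) = -1.436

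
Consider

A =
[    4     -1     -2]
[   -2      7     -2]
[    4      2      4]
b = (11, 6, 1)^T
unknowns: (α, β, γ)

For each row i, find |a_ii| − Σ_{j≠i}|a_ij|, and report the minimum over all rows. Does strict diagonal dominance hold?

row 1: |4| − (1+2) = 1
row 2: |7| − (2+2) = 3
row 3: |4| − (4+2) = -2
minimum over rows = -2 → not strictly diagonally dominant

-2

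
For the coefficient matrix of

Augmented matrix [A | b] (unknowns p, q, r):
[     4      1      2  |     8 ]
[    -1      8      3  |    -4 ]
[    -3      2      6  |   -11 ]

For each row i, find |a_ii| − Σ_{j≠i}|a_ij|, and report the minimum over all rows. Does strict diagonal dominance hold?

1

row 1: |4| − (1+2) = 1
row 2: |8| − (1+3) = 4
row 3: |6| − (3+2) = 1
minimum over rows = 1 → strictly diagonally dominant (convergence guaranteed)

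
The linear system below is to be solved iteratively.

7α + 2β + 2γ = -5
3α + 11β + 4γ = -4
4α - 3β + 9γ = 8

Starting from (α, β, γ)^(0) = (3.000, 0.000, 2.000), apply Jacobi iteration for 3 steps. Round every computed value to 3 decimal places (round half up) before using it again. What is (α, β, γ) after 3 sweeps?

(-0.992, -0.652, 0.957)

Iteration 1:
  α = (-5 - (2)·0.000 - (2)·2.000) / (7) = -1.286
  β = (-4 - (3)·3.000 - (4)·2.000) / (11) = -1.909
  γ = (8 - (4)·3.000 - (-3)·0.000) / (9) = -0.444
Iteration 2:
  α = (-5 - (2)·-1.909 - (2)·-0.444) / (7) = -0.042
  β = (-4 - (3)·-1.286 - (4)·-0.444) / (11) = 0.149
  γ = (8 - (4)·-1.286 - (-3)·-1.909) / (9) = 0.824
Iteration 3:
  α = (-5 - (2)·0.149 - (2)·0.824) / (7) = -0.992
  β = (-4 - (3)·-0.042 - (4)·0.824) / (11) = -0.652
  γ = (8 - (4)·-0.042 - (-3)·0.149) / (9) = 0.957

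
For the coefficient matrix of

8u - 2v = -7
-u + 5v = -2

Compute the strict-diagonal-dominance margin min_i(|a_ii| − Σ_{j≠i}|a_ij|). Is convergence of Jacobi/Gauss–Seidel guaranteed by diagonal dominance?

row 1: |8| − (2) = 6
row 2: |5| − (1) = 4
minimum over rows = 4 → strictly diagonally dominant (convergence guaranteed)

4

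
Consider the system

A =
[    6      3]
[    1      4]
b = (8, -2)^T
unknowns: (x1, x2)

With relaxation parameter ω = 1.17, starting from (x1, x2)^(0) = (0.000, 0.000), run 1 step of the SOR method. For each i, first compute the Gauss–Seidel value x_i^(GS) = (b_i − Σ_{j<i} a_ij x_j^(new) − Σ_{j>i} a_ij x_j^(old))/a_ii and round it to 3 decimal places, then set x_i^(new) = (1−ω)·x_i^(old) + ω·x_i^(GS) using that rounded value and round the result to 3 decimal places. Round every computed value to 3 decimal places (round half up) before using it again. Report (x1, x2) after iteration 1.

(1.560, -1.041)

Iteration 1:
  x1: GS value = (8 - (3)·0.000) / (6) = 1.333;  x1 ← (1−ω)·0.000 + ω·1.333 = 1.560
  x2: GS value = (-2 - (1)·1.560) / (4) = -0.890;  x2 ← (1−ω)·0.000 + ω·-0.890 = -1.041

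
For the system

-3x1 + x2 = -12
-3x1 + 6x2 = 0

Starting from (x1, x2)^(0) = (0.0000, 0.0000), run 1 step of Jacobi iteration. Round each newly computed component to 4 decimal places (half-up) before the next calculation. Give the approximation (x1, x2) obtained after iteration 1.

(4.0000, 0.0000)

Iteration 1:
  x1 = (-12 - (1)·0.0000) / (-3) = 4.0000
  x2 = (0 - (-3)·0.0000) / (6) = 0.0000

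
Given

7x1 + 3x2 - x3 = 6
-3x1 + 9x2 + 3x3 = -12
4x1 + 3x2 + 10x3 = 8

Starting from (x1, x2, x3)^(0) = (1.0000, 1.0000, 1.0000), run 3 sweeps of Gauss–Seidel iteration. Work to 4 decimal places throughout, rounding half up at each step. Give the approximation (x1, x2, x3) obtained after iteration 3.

Iteration 1:
  x1 = (6 - (3)·1.0000 - (-1)·1.0000) / (7) = 0.5714
  x2 = (-12 - (-3)·0.5714 - (3)·1.0000) / (9) = -1.4762
  x3 = (8 - (4)·0.5714 - (3)·-1.4762) / (10) = 1.0143
Iteration 2:
  x1 = (6 - (3)·-1.4762 - (-1)·1.0143) / (7) = 1.6347
  x2 = (-12 - (-3)·1.6347 - (3)·1.0143) / (9) = -1.1265
  x3 = (8 - (4)·1.6347 - (3)·-1.1265) / (10) = 0.4841
Iteration 3:
  x1 = (6 - (3)·-1.1265 - (-1)·0.4841) / (7) = 1.4091
  x2 = (-12 - (-3)·1.4091 - (3)·0.4841) / (9) = -1.0250
  x3 = (8 - (4)·1.4091 - (3)·-1.0250) / (10) = 0.5439

(1.4091, -1.0250, 0.5439)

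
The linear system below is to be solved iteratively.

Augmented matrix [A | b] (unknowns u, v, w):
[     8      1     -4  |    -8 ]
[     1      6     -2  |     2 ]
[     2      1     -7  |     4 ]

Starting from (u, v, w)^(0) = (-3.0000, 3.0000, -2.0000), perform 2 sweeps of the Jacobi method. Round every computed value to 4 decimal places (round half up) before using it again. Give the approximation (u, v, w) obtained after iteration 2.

Iteration 1:
  u = (-8 - (1)·3.0000 - (-4)·-2.0000) / (8) = -2.3750
  v = (2 - (1)·-3.0000 - (-2)·-2.0000) / (6) = 0.1667
  w = (4 - (2)·-3.0000 - (1)·3.0000) / (-7) = -1.0000
Iteration 2:
  u = (-8 - (1)·0.1667 - (-4)·-1.0000) / (8) = -1.5208
  v = (2 - (1)·-2.3750 - (-2)·-1.0000) / (6) = 0.3958
  w = (4 - (2)·-2.3750 - (1)·0.1667) / (-7) = -1.2262

(-1.5208, 0.3958, -1.2262)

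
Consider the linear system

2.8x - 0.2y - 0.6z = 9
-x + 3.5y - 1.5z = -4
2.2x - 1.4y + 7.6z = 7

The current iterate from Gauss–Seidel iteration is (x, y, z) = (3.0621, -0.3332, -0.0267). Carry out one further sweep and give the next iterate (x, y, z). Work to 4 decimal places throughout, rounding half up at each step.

(3.1848, -0.2444, -0.0459)

One sweep:
  x = (9 - (-0.2)·-0.3332 - (-0.6)·-0.0267) / (2.8) = 3.1848
  y = (-4 - (-1)·3.1848 - (-1.5)·-0.0267) / (3.5) = -0.2444
  z = (7 - (2.2)·3.1848 - (-1.4)·-0.2444) / (7.6) = -0.0459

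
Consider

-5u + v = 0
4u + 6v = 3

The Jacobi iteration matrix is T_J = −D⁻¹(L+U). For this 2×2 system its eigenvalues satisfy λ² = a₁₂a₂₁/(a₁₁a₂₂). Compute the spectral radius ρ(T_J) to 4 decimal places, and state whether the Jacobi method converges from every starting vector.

a₁₂a₂₁/(a₁₁a₂₂) = (1)·(4) / ((-5)·(6)) = -0.133333
ρ = √|-0.133333| = √0.133333 = 0.3651
ρ < 1, so Jacobi converges

0.3651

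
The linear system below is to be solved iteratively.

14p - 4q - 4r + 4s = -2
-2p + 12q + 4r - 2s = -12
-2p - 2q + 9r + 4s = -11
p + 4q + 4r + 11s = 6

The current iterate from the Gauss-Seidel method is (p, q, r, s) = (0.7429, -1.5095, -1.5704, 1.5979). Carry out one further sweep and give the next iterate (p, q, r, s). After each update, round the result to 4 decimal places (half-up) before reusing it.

One sweep:
  p = (-2 - (-4)·-1.5095 - (-4)·-1.5704 - (4)·1.5979) / (14) = -1.4794
  q = (-12 - (-2)·-1.4794 - (4)·-1.5704 - (-2)·1.5979) / (12) = -0.4568
  r = (-11 - (-2)·-1.4794 - (-2)·-0.4568 - (4)·1.5979) / (9) = -2.3627
  s = (6 - (1)·-1.4794 - (4)·-0.4568 - (4)·-2.3627) / (11) = 1.7052

(-1.4794, -0.4568, -2.3627, 1.7052)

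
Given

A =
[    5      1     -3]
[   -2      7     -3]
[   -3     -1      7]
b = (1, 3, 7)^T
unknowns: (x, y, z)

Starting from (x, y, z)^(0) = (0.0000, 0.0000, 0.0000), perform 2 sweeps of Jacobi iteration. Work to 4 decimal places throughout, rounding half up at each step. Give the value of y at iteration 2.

Iteration 1:
  x = (1 - (1)·0.0000 - (-3)·0.0000) / (5) = 0.2000
  y = (3 - (-2)·0.0000 - (-3)·0.0000) / (7) = 0.4286
  z = (7 - (-3)·0.0000 - (-1)·0.0000) / (7) = 1.0000
Iteration 2:
  x = (1 - (1)·0.4286 - (-3)·1.0000) / (5) = 0.7143
  y = (3 - (-2)·0.2000 - (-3)·1.0000) / (7) = 0.9143
  z = (7 - (-3)·0.2000 - (-1)·0.4286) / (7) = 1.1469

0.9143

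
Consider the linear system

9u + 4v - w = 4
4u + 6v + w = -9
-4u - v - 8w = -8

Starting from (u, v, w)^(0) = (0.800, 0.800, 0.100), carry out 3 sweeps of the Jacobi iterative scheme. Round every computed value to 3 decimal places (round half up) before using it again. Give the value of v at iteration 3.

-2.642

Iteration 1:
  u = (4 - (4)·0.800 - (-1)·0.100) / (9) = 0.100
  v = (-9 - (4)·0.800 - (1)·0.100) / (6) = -2.050
  w = (-8 - (-4)·0.800 - (-1)·0.800) / (-8) = 0.500
Iteration 2:
  u = (4 - (4)·-2.050 - (-1)·0.500) / (9) = 1.411
  v = (-9 - (4)·0.100 - (1)·0.500) / (6) = -1.650
  w = (-8 - (-4)·0.100 - (-1)·-2.050) / (-8) = 1.206
Iteration 3:
  u = (4 - (4)·-1.650 - (-1)·1.206) / (9) = 1.312
  v = (-9 - (4)·1.411 - (1)·1.206) / (6) = -2.642
  w = (-8 - (-4)·1.411 - (-1)·-1.650) / (-8) = 0.501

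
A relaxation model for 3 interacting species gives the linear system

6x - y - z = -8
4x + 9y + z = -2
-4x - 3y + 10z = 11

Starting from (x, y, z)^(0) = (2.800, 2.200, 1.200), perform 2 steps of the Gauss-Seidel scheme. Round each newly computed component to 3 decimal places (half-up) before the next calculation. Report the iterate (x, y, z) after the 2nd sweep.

Iteration 1:
  x = (-8 - (-1)·2.200 - (-1)·1.200) / (6) = -0.767
  y = (-2 - (4)·-0.767 - (1)·1.200) / (9) = -0.015
  z = (11 - (-4)·-0.767 - (-3)·-0.015) / (10) = 0.789
Iteration 2:
  x = (-8 - (-1)·-0.015 - (-1)·0.789) / (6) = -1.204
  y = (-2 - (4)·-1.204 - (1)·0.789) / (9) = 0.225
  z = (11 - (-4)·-1.204 - (-3)·0.225) / (10) = 0.686

(-1.204, 0.225, 0.686)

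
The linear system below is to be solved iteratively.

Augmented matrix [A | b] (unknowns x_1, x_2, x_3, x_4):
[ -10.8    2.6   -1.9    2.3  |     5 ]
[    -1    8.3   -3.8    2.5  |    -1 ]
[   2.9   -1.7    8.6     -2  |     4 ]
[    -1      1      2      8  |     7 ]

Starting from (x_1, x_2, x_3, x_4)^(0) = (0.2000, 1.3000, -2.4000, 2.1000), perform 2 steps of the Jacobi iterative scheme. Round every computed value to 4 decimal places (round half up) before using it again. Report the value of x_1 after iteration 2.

Iteration 1:
  x_1 = (5 - (2.6)·1.3000 - (-1.9)·-2.4000 - (2.3)·2.1000) / (-10.8) = 0.7194
  x_2 = (-1 - (-1)·0.2000 - (-3.8)·-2.4000 - (2.5)·2.1000) / (8.3) = -1.8277
  x_3 = (4 - (2.9)·0.2000 - (-1.7)·1.3000 - (-2)·2.1000) / (8.6) = 1.1430
  x_4 = (7 - (-1)·0.2000 - (1)·1.3000 - (2)·-2.4000) / (8) = 1.3375
Iteration 2:
  x_1 = (5 - (2.6)·-1.8277 - (-1.9)·1.1430 - (2.3)·1.3375) / (-10.8) = -0.8192
  x_2 = (-1 - (-1)·0.7194 - (-3.8)·1.1430 - (2.5)·1.3375) / (8.3) = 0.0866
  x_3 = (4 - (2.9)·0.7194 - (-1.7)·-1.8277 - (-2)·1.3375) / (8.6) = 0.1723
  x_4 = (7 - (-1)·0.7194 - (1)·-1.8277 - (2)·1.1430) / (8) = 0.9076

-0.8192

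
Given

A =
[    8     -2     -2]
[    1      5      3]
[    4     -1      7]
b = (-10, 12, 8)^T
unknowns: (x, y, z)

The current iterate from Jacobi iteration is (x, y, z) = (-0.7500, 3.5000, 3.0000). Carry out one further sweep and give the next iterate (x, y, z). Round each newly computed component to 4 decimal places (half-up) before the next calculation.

One sweep:
  x = (-10 - (-2)·3.5000 - (-2)·3.0000) / (8) = 0.3750
  y = (12 - (1)·-0.7500 - (3)·3.0000) / (5) = 0.7500
  z = (8 - (4)·-0.7500 - (-1)·3.5000) / (7) = 2.0714

(0.3750, 0.7500, 2.0714)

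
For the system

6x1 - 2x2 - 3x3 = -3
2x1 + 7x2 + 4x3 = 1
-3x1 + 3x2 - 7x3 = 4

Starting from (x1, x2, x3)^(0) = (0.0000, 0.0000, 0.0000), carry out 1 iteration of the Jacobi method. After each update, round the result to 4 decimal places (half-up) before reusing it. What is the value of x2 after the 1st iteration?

Iteration 1:
  x1 = (-3 - (-2)·0.0000 - (-3)·0.0000) / (6) = -0.5000
  x2 = (1 - (2)·0.0000 - (4)·0.0000) / (7) = 0.1429
  x3 = (4 - (-3)·0.0000 - (3)·0.0000) / (-7) = -0.5714

0.1429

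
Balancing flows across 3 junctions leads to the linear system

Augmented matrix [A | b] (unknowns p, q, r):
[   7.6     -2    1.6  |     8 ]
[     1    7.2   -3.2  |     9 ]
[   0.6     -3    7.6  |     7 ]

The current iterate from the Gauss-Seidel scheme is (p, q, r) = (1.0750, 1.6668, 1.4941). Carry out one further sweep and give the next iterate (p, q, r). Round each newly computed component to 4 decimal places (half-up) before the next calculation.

(1.1767, 1.7506, 1.5192)

One sweep:
  p = (8 - (-2)·1.6668 - (1.6)·1.4941) / (7.6) = 1.1767
  q = (9 - (1)·1.1767 - (-3.2)·1.4941) / (7.2) = 1.7506
  r = (7 - (0.6)·1.1767 - (-3)·1.7506) / (7.6) = 1.5192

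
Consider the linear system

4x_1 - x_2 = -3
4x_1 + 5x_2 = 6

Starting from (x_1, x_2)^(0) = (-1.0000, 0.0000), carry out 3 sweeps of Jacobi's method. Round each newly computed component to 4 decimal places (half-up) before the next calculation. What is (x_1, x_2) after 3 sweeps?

(-0.3000, 1.4000)

Iteration 1:
  x_1 = (-3 - (-1)·0.0000) / (4) = -0.7500
  x_2 = (6 - (4)·-1.0000) / (5) = 2.0000
Iteration 2:
  x_1 = (-3 - (-1)·2.0000) / (4) = -0.2500
  x_2 = (6 - (4)·-0.7500) / (5) = 1.8000
Iteration 3:
  x_1 = (-3 - (-1)·1.8000) / (4) = -0.3000
  x_2 = (6 - (4)·-0.2500) / (5) = 1.4000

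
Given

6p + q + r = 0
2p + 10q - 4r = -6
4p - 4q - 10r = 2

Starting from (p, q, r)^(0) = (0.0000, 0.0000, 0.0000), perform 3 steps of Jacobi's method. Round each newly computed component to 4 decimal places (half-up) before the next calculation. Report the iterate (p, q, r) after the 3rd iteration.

Iteration 1:
  p = (0 - (1)·0.0000 - (1)·0.0000) / (6) = 0.0000
  q = (-6 - (2)·0.0000 - (-4)·0.0000) / (10) = -0.6000
  r = (2 - (4)·0.0000 - (-4)·0.0000) / (-10) = -0.2000
Iteration 2:
  p = (0 - (1)·-0.6000 - (1)·-0.2000) / (6) = 0.1333
  q = (-6 - (2)·0.0000 - (-4)·-0.2000) / (10) = -0.6800
  r = (2 - (4)·0.0000 - (-4)·-0.6000) / (-10) = 0.0400
Iteration 3:
  p = (0 - (1)·-0.6800 - (1)·0.0400) / (6) = 0.1067
  q = (-6 - (2)·0.1333 - (-4)·0.0400) / (10) = -0.6107
  r = (2 - (4)·0.1333 - (-4)·-0.6800) / (-10) = 0.1253

(0.1067, -0.6107, 0.1253)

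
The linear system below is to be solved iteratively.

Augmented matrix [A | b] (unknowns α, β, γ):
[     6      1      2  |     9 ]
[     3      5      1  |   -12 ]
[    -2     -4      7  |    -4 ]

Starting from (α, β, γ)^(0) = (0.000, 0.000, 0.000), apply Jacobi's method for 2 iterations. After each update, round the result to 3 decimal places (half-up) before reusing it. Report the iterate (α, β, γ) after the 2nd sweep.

Iteration 1:
  α = (9 - (1)·0.000 - (2)·0.000) / (6) = 1.500
  β = (-12 - (3)·0.000 - (1)·0.000) / (5) = -2.400
  γ = (-4 - (-2)·0.000 - (-4)·0.000) / (7) = -0.571
Iteration 2:
  α = (9 - (1)·-2.400 - (2)·-0.571) / (6) = 2.090
  β = (-12 - (3)·1.500 - (1)·-0.571) / (5) = -3.186
  γ = (-4 - (-2)·1.500 - (-4)·-2.400) / (7) = -1.514

(2.090, -3.186, -1.514)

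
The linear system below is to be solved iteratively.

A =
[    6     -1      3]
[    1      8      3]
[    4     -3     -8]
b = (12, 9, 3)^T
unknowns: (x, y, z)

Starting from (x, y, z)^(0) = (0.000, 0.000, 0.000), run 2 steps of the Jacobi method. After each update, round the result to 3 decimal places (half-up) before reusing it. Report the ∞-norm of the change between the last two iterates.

Iteration 1:
  x = (12 - (-1)·0.000 - (3)·0.000) / (6) = 2.000
  y = (9 - (1)·0.000 - (3)·0.000) / (8) = 1.125
  z = (3 - (4)·0.000 - (-3)·0.000) / (-8) = -0.375
Iteration 2:
  x = (12 - (-1)·1.125 - (3)·-0.375) / (6) = 2.375
  y = (9 - (1)·2.000 - (3)·-0.375) / (8) = 1.016
  z = (3 - (4)·2.000 - (-3)·1.125) / (-8) = 0.203
Change: (0.375, -0.109, 0.578) → max |·| = 0.578

0.578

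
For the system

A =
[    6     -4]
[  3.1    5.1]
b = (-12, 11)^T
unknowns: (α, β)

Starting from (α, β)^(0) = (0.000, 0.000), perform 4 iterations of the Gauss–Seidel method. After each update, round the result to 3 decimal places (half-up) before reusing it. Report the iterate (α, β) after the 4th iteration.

(-0.293, 2.335)

Iteration 1:
  α = (-12 - (-4)·0.000) / (6) = -2.000
  β = (11 - (3.1)·-2.000) / (5.1) = 3.373
Iteration 2:
  α = (-12 - (-4)·3.373) / (6) = 0.249
  β = (11 - (3.1)·0.249) / (5.1) = 2.006
Iteration 3:
  α = (-12 - (-4)·2.006) / (6) = -0.663
  β = (11 - (3.1)·-0.663) / (5.1) = 2.560
Iteration 4:
  α = (-12 - (-4)·2.560) / (6) = -0.293
  β = (11 - (3.1)·-0.293) / (5.1) = 2.335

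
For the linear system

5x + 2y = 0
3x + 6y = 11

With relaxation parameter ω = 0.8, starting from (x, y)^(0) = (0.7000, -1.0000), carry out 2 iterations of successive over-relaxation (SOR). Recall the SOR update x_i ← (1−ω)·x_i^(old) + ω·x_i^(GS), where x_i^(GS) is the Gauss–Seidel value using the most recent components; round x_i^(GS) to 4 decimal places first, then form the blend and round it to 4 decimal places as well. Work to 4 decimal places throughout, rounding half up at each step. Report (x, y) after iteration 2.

(-0.2544, 1.7849)

Iteration 1:
  x: GS value = (0 - (2)·-1.0000) / (5) = 0.4000;  x ← (1−ω)·0.7000 + ω·0.4000 = 0.4600
  y: GS value = (11 - (3)·0.4600) / (6) = 1.6033;  y ← (1−ω)·-1.0000 + ω·1.6033 = 1.0826
Iteration 2:
  x: GS value = (0 - (2)·1.0826) / (5) = -0.4330;  x ← (1−ω)·0.4600 + ω·-0.4330 = -0.2544
  y: GS value = (11 - (3)·-0.2544) / (6) = 1.9605;  y ← (1−ω)·1.0826 + ω·1.9605 = 1.7849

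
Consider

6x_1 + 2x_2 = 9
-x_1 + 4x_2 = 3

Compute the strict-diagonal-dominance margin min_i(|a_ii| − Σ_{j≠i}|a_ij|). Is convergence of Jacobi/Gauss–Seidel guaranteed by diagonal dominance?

3

row 1: |6| − (2) = 4
row 2: |4| − (1) = 3
minimum over rows = 3 → strictly diagonally dominant (convergence guaranteed)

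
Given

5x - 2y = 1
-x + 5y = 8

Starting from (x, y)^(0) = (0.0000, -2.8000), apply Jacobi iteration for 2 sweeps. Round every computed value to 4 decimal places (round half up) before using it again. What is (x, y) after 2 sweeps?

(0.8400, 1.4160)

Iteration 1:
  x = (1 - (-2)·-2.8000) / (5) = -0.9200
  y = (8 - (-1)·0.0000) / (5) = 1.6000
Iteration 2:
  x = (1 - (-2)·1.6000) / (5) = 0.8400
  y = (8 - (-1)·-0.9200) / (5) = 1.4160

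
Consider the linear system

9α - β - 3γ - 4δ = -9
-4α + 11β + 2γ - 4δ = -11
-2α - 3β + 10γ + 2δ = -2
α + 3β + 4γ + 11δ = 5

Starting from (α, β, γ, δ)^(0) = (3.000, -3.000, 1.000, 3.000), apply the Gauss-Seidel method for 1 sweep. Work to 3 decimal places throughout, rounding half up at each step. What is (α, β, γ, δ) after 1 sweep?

(0.333, 0.030, -0.724, 0.679)

Iteration 1:
  α = (-9 - (-1)·-3.000 - (-3)·1.000 - (-4)·3.000) / (9) = 0.333
  β = (-11 - (-4)·0.333 - (2)·1.000 - (-4)·3.000) / (11) = 0.030
  γ = (-2 - (-2)·0.333 - (-3)·0.030 - (2)·3.000) / (10) = -0.724
  δ = (5 - (1)·0.333 - (3)·0.030 - (4)·-0.724) / (11) = 0.679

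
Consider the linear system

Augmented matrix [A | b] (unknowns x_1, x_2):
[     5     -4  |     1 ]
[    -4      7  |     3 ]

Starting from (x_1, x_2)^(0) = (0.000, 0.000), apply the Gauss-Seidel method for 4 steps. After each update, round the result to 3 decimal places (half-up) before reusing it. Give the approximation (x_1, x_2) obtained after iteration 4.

(0.924, 0.957)

Iteration 1:
  x_1 = (1 - (-4)·0.000) / (5) = 0.200
  x_2 = (3 - (-4)·0.200) / (7) = 0.543
Iteration 2:
  x_1 = (1 - (-4)·0.543) / (5) = 0.634
  x_2 = (3 - (-4)·0.634) / (7) = 0.791
Iteration 3:
  x_1 = (1 - (-4)·0.791) / (5) = 0.833
  x_2 = (3 - (-4)·0.833) / (7) = 0.905
Iteration 4:
  x_1 = (1 - (-4)·0.905) / (5) = 0.924
  x_2 = (3 - (-4)·0.924) / (7) = 0.957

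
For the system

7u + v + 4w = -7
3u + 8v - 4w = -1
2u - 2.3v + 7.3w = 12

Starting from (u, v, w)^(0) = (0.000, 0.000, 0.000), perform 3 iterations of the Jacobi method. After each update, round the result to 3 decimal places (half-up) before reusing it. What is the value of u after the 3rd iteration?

-2.226

Iteration 1:
  u = (-7 - (1)·0.000 - (4)·0.000) / (7) = -1.000
  v = (-1 - (3)·0.000 - (-4)·0.000) / (8) = -0.125
  w = (12 - (2)·0.000 - (-2.3)·0.000) / (7.3) = 1.644
Iteration 2:
  u = (-7 - (1)·-0.125 - (4)·1.644) / (7) = -1.922
  v = (-1 - (3)·-1.000 - (-4)·1.644) / (8) = 1.072
  w = (12 - (2)·-1.000 - (-2.3)·-0.125) / (7.3) = 1.878
Iteration 3:
  u = (-7 - (1)·1.072 - (4)·1.878) / (7) = -2.226
  v = (-1 - (3)·-1.922 - (-4)·1.878) / (8) = 1.535
  w = (12 - (2)·-1.922 - (-2.3)·1.072) / (7.3) = 2.508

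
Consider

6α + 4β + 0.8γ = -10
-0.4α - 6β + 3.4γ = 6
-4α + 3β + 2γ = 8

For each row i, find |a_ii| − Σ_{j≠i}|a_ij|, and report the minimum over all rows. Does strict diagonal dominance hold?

row 1: |6| − (4+0.8) = 1.2
row 2: |-6| − (0.4+3.4) = 2.2
row 3: |2| − (4+3) = -5
minimum over rows = -5 → not strictly diagonally dominant

-5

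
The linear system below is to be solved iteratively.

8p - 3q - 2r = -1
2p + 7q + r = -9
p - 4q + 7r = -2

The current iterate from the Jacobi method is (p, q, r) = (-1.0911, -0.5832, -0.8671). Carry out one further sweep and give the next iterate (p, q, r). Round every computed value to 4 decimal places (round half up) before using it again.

One sweep:
  p = (-1 - (-3)·-0.5832 - (-2)·-0.8671) / (8) = -0.5605
  q = (-9 - (2)·-1.0911 - (1)·-0.8671) / (7) = -0.8501
  r = (-2 - (1)·-1.0911 - (-4)·-0.5832) / (7) = -0.4631

(-0.5605, -0.8501, -0.4631)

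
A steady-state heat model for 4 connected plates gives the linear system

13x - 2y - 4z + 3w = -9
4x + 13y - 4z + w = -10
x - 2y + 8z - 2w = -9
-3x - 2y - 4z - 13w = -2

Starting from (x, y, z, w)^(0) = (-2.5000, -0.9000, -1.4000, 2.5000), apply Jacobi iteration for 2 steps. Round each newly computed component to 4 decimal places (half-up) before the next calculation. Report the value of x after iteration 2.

-1.2151

Iteration 1:
  x = (-9 - (-2)·-0.9000 - (-4)·-1.4000 - (3)·2.5000) / (13) = -1.8385
  y = (-10 - (4)·-2.5000 - (-4)·-1.4000 - (1)·2.5000) / (13) = -0.6231
  z = (-9 - (1)·-2.5000 - (-2)·-0.9000 - (-2)·2.5000) / (8) = -0.4125
  w = (-2 - (-3)·-2.5000 - (-2)·-0.9000 - (-4)·-1.4000) / (-13) = 1.3000
Iteration 2:
  x = (-9 - (-2)·-0.6231 - (-4)·-0.4125 - (3)·1.3000) / (13) = -1.2151
  y = (-10 - (4)·-1.8385 - (-4)·-0.4125 - (1)·1.3000) / (13) = -0.4305
  z = (-9 - (1)·-1.8385 - (-2)·-0.6231 - (-2)·1.3000) / (8) = -0.7260
  w = (-2 - (-3)·-1.8385 - (-2)·-0.6231 - (-4)·-0.4125) / (-13) = 0.8009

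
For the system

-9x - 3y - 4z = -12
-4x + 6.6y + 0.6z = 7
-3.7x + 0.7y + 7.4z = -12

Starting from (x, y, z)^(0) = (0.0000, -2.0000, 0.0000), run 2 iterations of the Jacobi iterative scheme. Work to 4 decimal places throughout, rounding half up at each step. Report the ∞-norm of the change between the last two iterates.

Iteration 1:
  x = (-12 - (-3)·-2.0000 - (-4)·0.0000) / (-9) = 2.0000
  y = (7 - (-4)·0.0000 - (0.6)·0.0000) / (6.6) = 1.0606
  z = (-12 - (-3.7)·0.0000 - (0.7)·-2.0000) / (7.4) = -1.4324
Iteration 2:
  x = (-12 - (-3)·1.0606 - (-4)·-1.4324) / (-9) = 1.6164
  y = (7 - (-4)·2.0000 - (0.6)·-1.4324) / (6.6) = 2.4029
  z = (-12 - (-3.7)·2.0000 - (0.7)·1.0606) / (7.4) = -0.7219
Change: (-0.3836, 1.3423, 0.7105) → max |·| = 1.3423

1.3423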